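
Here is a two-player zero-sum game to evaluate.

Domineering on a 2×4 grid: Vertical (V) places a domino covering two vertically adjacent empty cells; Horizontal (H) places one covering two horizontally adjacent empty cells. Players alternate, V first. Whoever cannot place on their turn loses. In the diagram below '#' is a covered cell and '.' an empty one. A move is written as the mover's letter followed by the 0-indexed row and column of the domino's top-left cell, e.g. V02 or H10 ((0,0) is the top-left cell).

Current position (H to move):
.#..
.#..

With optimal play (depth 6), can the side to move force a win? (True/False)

ply 1, H at .#../.#.. | H02=+1→.###/.#..*; H12=+1→.#../.###
ply 2, V at .###/.#.. | V00=-1→####/##..*
ply 3, H at ####/##.. | H12=+1→####/####*
ply 4: ####/#### is terminal -1 (V); from .#../.#.. depth 6

H winning at [.#../.#..]: True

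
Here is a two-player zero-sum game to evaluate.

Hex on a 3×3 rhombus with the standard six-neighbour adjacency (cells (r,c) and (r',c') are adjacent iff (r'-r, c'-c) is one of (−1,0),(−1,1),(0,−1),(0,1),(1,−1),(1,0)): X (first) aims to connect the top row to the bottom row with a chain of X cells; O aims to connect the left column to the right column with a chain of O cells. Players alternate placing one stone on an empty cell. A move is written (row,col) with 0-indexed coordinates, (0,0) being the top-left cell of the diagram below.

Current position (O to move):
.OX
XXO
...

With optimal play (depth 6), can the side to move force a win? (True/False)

O winning at [.OX/XXO/...]: False

ply 1, O at .OX/XXO/... | (0,0)=-1→OOX/XXO/...*; (2,0)=-1→.OX/XXO/O..; (2,1)=-1→.OX/XXO/.O.; (2,2)=-1→.OX/XXO/..O
ply 2, X at OOX/XXO/... | (2,0)=+1→OOX/XXO/X..*; (2,1)=+1→OOX/XXO/.X.; (2,2)=+1→OOX/XXO/..X
ply 3: OOX/XXO/X.. is terminal -1 (O); from .OX/XXO/... depth 6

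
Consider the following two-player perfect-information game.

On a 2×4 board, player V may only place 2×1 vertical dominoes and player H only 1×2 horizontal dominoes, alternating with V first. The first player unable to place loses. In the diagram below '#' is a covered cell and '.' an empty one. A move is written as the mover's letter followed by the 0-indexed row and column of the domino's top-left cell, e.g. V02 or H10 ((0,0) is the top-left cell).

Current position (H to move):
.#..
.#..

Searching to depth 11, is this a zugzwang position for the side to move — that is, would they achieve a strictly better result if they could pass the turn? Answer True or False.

[.#../.#..] H move#1: H02:+1/.###/.#..*, H12:+1/.#../.###
[.###/.#..] V move#2: V00:-1/####/##..*
[####/##..] H move#3: H12:+1/####/####*
[####/####] end (terminal -1, V#4); searched .#../.#.. to 11
if H skipped the turn, V would face:
~ [.#../.#..] V move#1: V00:-1/##../##.., V02:+1/.##./.##.*, V03:+1/.#.#/.#.#
~ [.##./.##.] end (terminal -1, H#2); searched .#../.#.. to 11
compare (H): move=+1 vs pass=-1

zugzwang(.#../.#.., H) = False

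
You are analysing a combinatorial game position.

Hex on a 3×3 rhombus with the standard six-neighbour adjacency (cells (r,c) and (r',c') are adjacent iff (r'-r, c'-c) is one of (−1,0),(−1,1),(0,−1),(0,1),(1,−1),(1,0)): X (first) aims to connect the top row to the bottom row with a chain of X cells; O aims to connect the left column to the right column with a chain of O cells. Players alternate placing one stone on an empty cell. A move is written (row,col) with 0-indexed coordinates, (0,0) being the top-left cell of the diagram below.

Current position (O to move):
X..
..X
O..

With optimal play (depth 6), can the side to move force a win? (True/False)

ply 1, O at X../..X/O.. | (0,1)=-1→XO./..X/O..*; (0,2)=-1→X.O/..X/O..; (1,0)=-1→X../O.X/O..; (1,1)=-1→X../.OX/O..; (2,1)=-1→X../..X/OO.; (2,2)=-1→X../..X/O.O
ply 2, X at XO./..X/O.. | (0,2)=+1→XOX/..X/O..*; (1,0)=+1→XO./X.X/O..; (1,1)=+1→XO./.XX/O..; (2,1)=-1→XO./..X/OX.; (2,2)=-1→XO./..X/O.X
ply 3, O at XOX/..X/O.. | (1,0)=-1→XOX/O.X/O..*; (1,1)=-1→XOX/.OX/O..; (2,1)=-1→XOX/..X/OO.; (2,2)=-1→XOX/..X/O.O
ply 4, X at XOX/O.X/O.. | (1,1)=+1→XOX/OXX/O..*; (2,1)=+1→XOX/O.X/OX.; (2,2)=+1→XOX/O.X/O.X
ply 5, O at XOX/OXX/O.. | (2,1)=-1→XOX/OXX/OO.*; (2,2)=-1→XOX/OXX/O.O
ply 6, X at XOX/OXX/OO. | (2,2)=+1→XOX/OXX/OOX*
ply 7: XOX/OXX/OOX is terminal -1 (O); from X../..X/O.. depth 6

O winning at [X../..X/O..]: False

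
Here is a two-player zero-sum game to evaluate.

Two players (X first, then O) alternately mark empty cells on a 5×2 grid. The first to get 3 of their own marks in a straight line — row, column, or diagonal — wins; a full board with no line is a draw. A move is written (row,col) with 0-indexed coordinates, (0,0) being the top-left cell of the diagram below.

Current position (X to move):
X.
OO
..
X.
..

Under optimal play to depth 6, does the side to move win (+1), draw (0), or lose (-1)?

[X./OO/../X./..] X move#1: (0,1):+0/XX/OO/../X./..*, (2,0):+0/X./OO/X./X./.., (2,1):+0/X./OO/.X/X./.., (3,1):+0/X./OO/../XX/.., (4,0):+0/X./OO/../X./X., (4,1):-1/X./OO/../X./.X
[XX/OO/../X./..] O move#2: (2,0):+0/XX/OO/O./X./..*, (2,1):+0/XX/OO/.O/X./.., (3,1):+0/XX/OO/../XO/.., (4,0):+0/XX/OO/../X./O., (4,1):+0/XX/OO/../X./.O
[XX/OO/O./X./..] X move#3: (2,1):+0/XX/OO/OX/X./..*, (3,1):+0/XX/OO/O./XX/.., (4,0):+0/XX/OO/O./X./X., (4,1):+0/XX/OO/O./X./.X
[XX/OO/OX/X./..] O move#4: (3,1):+0/XX/OO/OX/XO/..*, (4,0):+0/XX/OO/OX/X./O., (4,1):+0/XX/OO/OX/X./.O
[XX/OO/OX/XO/..] X move#5: (4,0):+0/XX/OO/OX/XO/X.*, (4,1):+0/XX/OO/OX/XO/.X
[XX/OO/OX/XO/X.] O move#6: (4,1):+0/XX/OO/OX/XO/XO*
[XX/OO/OX/XO/XO] end (terminal +0, X#7); searched X./OO/../X./.. to 6

value(X./OO/../X./.., X) = 0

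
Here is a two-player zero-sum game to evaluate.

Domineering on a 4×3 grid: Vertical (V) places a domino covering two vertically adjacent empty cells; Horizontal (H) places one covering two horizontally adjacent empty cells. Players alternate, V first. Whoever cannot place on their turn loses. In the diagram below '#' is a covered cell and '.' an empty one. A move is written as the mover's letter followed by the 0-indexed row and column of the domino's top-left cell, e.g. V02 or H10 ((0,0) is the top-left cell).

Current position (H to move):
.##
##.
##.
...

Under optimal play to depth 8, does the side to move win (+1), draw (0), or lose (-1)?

ply 1, H at .##/##./##./... | H30=-1→.##/##./##./##.*; H31=-1→.##/##./##./.##
ply 2, V at .##/##./##./##. | V12=+1→.##/###/###/##.*; V22=+1→.##/##./###/###
ply 3: .##/###/###/##. is terminal -1 (H); from .##/##./##./... depth 8

value(.##/##./##./..., H) = -1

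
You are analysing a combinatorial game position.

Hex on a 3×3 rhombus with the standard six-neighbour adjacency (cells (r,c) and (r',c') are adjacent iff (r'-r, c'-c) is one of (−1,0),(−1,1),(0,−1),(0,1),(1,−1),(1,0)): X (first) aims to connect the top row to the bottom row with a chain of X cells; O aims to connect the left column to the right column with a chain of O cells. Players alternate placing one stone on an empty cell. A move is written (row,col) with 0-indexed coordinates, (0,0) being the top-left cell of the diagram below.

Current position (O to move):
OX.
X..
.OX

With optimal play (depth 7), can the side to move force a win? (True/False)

[OX./X../.OX] O move#1: (0,2):-1/OXO/X../.OX*, (1,1):-1/OX./XO./.OX, (1,2):-1/OX./X.O/.OX, (2,0):-1/OX./X../OOX
[OXO/X../.OX] X move#2: (1,1):+1/OXO/XX./.OX*, (1,2):+1/OXO/X.X/.OX, (2,0):+1/OXO/X../XOX
[OXO/XX./.OX] O move#3: (1,2):-1/OXO/XXO/.OX*, (2,0):-1/OXO/XX./OOX
[OXO/XXO/.OX] X move#4: (2,0):+1/OXO/XXO/XOX*
[OXO/XXO/XOX] end (terminal -1, O#5); searched OX./X../.OX to 7

O winning at [OX./X../.OX]: False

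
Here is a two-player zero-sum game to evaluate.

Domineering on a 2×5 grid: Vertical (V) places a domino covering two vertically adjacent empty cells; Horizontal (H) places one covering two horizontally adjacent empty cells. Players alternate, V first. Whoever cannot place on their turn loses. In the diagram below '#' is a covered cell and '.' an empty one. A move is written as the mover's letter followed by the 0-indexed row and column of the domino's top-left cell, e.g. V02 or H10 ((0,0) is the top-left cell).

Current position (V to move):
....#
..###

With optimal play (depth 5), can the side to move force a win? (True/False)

V winning at [....#/..###]: True

ply 1, V at ....#/..### | V00=-1→#...#/#.###; V01=+1→.#..#/.####*
ply 2, H at .#..#/.#### | H02=-1→.####/.####*
ply 3, V at .####/.#### | V00=+1→#####/#####*
ply 4: #####/##### is terminal -1 (H); from ....#/..### depth 5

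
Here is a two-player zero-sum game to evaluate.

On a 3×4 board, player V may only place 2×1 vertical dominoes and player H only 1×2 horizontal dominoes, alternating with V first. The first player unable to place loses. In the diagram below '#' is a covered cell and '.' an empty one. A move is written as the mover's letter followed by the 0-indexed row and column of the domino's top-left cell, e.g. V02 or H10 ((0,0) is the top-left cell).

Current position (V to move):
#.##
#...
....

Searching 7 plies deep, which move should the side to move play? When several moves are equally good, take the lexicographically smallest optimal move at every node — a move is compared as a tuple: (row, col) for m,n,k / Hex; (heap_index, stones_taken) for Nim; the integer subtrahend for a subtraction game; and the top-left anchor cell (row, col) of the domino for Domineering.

V's best at [#.##/#.../....]: V12

ply 1, V at #.##/#.../.... | V01=-1→####/##../....; V11=-1→#.##/##../.#..; V12=+1→#.##/#.#./..#.*; V13=-1→#.##/#..#/...#
ply 2, H at #.##/#.#./..#. | H20=-1→#.##/#.#./###.*
ply 3, V at #.##/#.#./###. | V01=+1→####/###./###.*; V13=+1→#.##/#.##/####
ply 4: ####/###./###. is terminal -1 (H); from #.##/#.../.... depth 7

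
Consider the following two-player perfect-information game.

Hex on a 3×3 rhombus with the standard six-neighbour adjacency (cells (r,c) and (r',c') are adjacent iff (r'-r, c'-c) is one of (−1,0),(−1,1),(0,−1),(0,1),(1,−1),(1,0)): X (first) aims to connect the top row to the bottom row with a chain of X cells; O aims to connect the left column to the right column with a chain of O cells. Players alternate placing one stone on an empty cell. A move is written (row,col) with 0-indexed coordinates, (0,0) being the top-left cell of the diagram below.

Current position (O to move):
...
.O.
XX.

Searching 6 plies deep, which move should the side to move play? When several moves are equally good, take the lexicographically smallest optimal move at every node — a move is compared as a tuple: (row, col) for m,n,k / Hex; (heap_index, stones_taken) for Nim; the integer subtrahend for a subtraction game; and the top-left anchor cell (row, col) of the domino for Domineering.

p1 O@[.../.O./XX.]: (0,0)[O../.O./XX.]+1* (0,1)[.O./.O./XX.]+1 (0,2)[..O/.O./XX.]-1 (1,0)[.../OO./XX.]+1 (1,2)[.../.OO/XX.]-1 (2,2)[.../.O./XXO]-1
p2 X@[O../.O./XX.]: (0,1)[OX./.O./XX.]-1* (0,2)[O.X/.O./XX.]-1 (1,0)[O../XO./XX.]-1 (1,2)[O../.OX/XX.]-1 (2,2)[O../.O./XXX]-1
p3 O@[OX./.O./XX.]: (0,2)[OXO/.O./XX.]-1 (1,0)[OX./OO./XX.]+1* (1,2)[OX./.OO/XX.]-1 (2,2)[OX./.O./XXO]-1
p4 X@[OX./OO./XX.]: (0,2)[OXX/OO./XX.]-1* (1,2)[OX./OOX/XX.]-1 (2,2)[OX./OO./XXX]-1
p5 O@[OXX/OO./XX.]: (1,2)[OXX/OOO/XX.]+1* (2,2)[OXX/OO./XXO]-1
p6 X@[OXX/OOO/XX.] terminal -1; root [.../.O./XX.] d6

O's best at [.../.O./XX.]: (0,0)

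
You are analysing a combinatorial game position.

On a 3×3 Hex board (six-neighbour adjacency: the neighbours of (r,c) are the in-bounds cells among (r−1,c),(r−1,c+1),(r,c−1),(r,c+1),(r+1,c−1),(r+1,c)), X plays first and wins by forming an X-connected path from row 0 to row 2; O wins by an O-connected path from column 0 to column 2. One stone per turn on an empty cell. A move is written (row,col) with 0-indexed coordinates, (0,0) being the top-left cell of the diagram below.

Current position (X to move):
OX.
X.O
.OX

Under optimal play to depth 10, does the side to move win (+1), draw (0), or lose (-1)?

ply 1, X at OX./X.O/.OX | (0,2)=-1→OXX/X.O/.OX; (1,1)=-1→OX./XXO/.OX; (2,0)=+1→OX./X.O/XOX*
ply 2: OX./X.O/XOX is terminal -1 (O); from OX./X.O/.OX depth 10

value(OX./X.O/.OX, X) = +1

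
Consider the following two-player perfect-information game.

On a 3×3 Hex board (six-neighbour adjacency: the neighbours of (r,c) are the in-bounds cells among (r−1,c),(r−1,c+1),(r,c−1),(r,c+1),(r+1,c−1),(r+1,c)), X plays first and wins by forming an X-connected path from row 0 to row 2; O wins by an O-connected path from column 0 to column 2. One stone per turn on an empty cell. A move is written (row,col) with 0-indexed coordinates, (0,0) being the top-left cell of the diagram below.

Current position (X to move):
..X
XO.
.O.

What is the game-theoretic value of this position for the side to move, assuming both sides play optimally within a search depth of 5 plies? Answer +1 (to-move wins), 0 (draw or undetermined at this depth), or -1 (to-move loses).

value(..X/XO./.O., X) = +1

p1 X@[..X/XO./.O.]: (0,0)[X.X/XO./.O.]-1 (0,1)[.XX/XO./.O.]-1 (1,2)[..X/XOX/.O.]+1* (2,0)[..X/XO./XO.]+1 (2,2)[..X/XO./.OX]+1
p2 O@[..X/XOX/.O.]: (0,0)[O.X/XOX/.O.]-1* (0,1)[.OX/XOX/.O.]-1 (2,0)[..X/XOX/OO.]-1 (2,2)[..X/XOX/.OO]-1
p3 X@[O.X/XOX/.O.]: (0,1)[OXX/XOX/.O.]+1* (2,0)[O.X/XOX/XO.]+1 (2,2)[O.X/XOX/.OX]+1
p4 O@[OXX/XOX/.O.]: (2,0)[OXX/XOX/OO.]-1* (2,2)[OXX/XOX/.OO]-1
p5 X@[OXX/XOX/OO.]: (2,2)[OXX/XOX/OOX]+1*
p6 O@[OXX/XOX/OOX] terminal -1; root [..X/XO./.O.] d5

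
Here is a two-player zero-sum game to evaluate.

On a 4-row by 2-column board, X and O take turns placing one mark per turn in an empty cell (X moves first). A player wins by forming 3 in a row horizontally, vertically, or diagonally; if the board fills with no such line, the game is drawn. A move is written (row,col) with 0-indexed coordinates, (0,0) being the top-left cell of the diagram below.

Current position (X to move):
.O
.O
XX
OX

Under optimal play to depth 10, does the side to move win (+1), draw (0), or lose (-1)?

value(.O/.O/XX/OX, X) = 0

p1 X@[.O/.O/XX/OX]: (0,0)[XO/.O/XX/OX]+0* (1,0)[.O/XO/XX/OX]+0
p2 O@[XO/.O/XX/OX]: (1,0)[XO/OO/XX/OX]+0*
p3 X@[XO/OO/XX/OX] terminal +0; root [.O/.O/XX/OX] d10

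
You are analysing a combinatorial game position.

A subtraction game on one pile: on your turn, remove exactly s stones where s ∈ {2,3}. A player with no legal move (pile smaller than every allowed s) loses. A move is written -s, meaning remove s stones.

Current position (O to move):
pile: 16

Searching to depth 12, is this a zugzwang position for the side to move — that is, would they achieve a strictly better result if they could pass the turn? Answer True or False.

p1 O@[16]: -2[14]-1* -3[13]-1
p2 X@[14]: -2[12]-1 -3[11]+1*
p3 O@[11]: -2[9]-1* -3[8]-1
p4 X@[9]: -2[7]-1 -3[6]+1*
p5 O@[6]: -2[4]-1* -3[3]-1
p6 X@[4]: -2[2]-1 -3[1]+1*
p7 O@[1] terminal -1; root [16] d12
if O skipped the turn, X would face:
~ p1 X@[16]: -2[14]-1* -3[13]-1
~ p2 O@[14]: -2[12]-1 -3[11]+1*
~ p3 X@[11]: -2[9]-1* -3[8]-1
~ p4 O@[9]: -2[7]-1 -3[6]+1*
~ p5 X@[6]: -2[4]-1* -3[3]-1
~ p6 O@[4]: -2[2]-1 -3[1]+1*
~ p7 X@[1] terminal -1; root [16] d12
compare (O): move=-1 vs pass=+1

zugzwang(16, O) = True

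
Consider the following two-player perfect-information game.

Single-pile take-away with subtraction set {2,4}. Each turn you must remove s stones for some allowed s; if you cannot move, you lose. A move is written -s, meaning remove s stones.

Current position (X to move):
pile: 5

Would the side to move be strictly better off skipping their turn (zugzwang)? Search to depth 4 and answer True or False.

ply 1, X at 5 | -2=-1→3; -4=+1→1*
ply 2: 1 is terminal -1 (O); from 5 depth 4
suppose X passes — search the same position with O to move:
pass> ply 1, O at 5 | -2=-1→3; -4=+1→1*
pass> ply 2: 1 is terminal -1 (X); from 5 depth 4
for X: play +1, pass -1

zugzwang(5, X) = False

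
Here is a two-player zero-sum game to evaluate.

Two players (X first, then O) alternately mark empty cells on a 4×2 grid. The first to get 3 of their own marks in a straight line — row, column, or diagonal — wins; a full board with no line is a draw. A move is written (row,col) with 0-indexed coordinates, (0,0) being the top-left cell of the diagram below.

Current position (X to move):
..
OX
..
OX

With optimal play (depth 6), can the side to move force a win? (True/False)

p1 X@[../OX/../OX]: (0,0)[X./OX/../OX]-1 (0,1)[.X/OX/../OX]-1 (2,0)[../OX/X./OX]+0 (2,1)[../OX/.X/OX]+1*
p2 O@[../OX/.X/OX] terminal -1; root [../OX/../OX] d6

X winning at [../OX/../OX]: True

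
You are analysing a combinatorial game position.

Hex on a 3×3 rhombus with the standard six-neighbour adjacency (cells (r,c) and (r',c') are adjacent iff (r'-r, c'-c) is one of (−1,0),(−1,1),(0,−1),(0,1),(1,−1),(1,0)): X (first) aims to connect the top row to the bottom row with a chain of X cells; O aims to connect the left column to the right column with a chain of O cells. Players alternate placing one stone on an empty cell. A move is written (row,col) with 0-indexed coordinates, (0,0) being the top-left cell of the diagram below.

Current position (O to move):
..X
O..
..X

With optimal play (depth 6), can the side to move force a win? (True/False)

O winning at [..X/O../..X]: False

[..X/O../..X] O move#1: (0,0):-1/O.X/O../..X*, (0,1):-1/.OX/O../..X, (1,1):-1/..X/OO./..X, (1,2):-1/..X/O.O/..X, (2,0):-1/..X/O../O.X, (2,1):-1/..X/O../.OX
[O.X/O../..X] X move#2: (0,1):+1/OXX/O../..X*, (1,1):+1/O.X/OX./..X, (1,2):+1/O.X/O.X/..X, (2,0):+1/O.X/O../X.X, (2,1):+1/O.X/O../.XX
[OXX/O../..X] O move#3: (1,1):-1/OXX/OO./..X*, (1,2):-1/OXX/O.O/..X, (2,0):-1/OXX/O../O.X, (2,1):-1/OXX/O../.OX
[OXX/OO./..X] X move#4: (1,2):+1/OXX/OOX/..X*, (2,0):-1/OXX/OO./X.X, (2,1):-1/OXX/OO./.XX
[OXX/OOX/..X] end (terminal -1, O#5); searched ..X/O../..X to 6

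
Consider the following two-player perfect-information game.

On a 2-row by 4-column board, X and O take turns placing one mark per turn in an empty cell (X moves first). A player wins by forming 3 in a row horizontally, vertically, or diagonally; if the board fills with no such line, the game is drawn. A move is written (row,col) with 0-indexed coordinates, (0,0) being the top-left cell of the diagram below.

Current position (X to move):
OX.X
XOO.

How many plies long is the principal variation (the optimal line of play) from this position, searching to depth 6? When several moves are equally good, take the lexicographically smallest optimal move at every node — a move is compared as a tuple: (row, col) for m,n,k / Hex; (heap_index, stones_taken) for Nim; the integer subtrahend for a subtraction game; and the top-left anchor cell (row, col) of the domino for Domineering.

p1 X@[OX.X/XOO.]: (0,2)[OXXX/XOO.]+1* (1,3)[OX.X/XOOX]+0
p2 O@[OXXX/XOO.] terminal -1; root [OX.X/XOO.] d6

PV length from [OX.X/XOO.]: 1 ply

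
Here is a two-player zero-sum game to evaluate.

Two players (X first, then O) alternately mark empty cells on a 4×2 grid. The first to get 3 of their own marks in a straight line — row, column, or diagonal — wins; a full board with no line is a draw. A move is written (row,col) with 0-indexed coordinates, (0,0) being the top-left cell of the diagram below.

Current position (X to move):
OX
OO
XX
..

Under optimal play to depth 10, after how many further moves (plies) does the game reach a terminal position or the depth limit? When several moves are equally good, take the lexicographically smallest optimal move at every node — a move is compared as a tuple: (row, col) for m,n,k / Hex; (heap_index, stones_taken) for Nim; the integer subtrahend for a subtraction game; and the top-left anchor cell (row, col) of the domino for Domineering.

[OX/OO/XX/..] X move#1: (3,0):+0/OX/OO/XX/X.*, (3,1):+0/OX/OO/XX/.X
[OX/OO/XX/X.] O move#2: (3,1):+0/OX/OO/XX/XO*
[OX/OO/XX/XO] end (terminal +0, X#3); searched OX/OO/XX/.. to 10

PV length from [OX/OO/XX/..]: 2 plies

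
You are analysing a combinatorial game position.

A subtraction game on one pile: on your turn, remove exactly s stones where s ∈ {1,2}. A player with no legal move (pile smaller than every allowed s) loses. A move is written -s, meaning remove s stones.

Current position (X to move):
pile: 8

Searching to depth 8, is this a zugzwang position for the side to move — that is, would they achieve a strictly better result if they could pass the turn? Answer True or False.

p1 X@[8]: -1[7]-1 -2[6]+1*
p2 O@[6]: -1[5]-1* -2[4]-1
p3 X@[5]: -1[4]-1 -2[3]+1*
p4 O@[3]: -1[2]-1* -2[1]-1
p5 X@[2]: -1[1]-1 -2[0]+1*
p6 O@[0] terminal -1; root [8] d8
pass branch (O moves first from the same position):
  | p1 O@[8]: -1[7]-1 -2[6]+1*
  | p2 X@[6]: -1[5]-1* -2[4]-1
  | p3 O@[5]: -1[4]-1 -2[3]+1*
  | p4 X@[3]: -1[2]-1* -2[1]-1
  | p5 O@[2]: -1[1]-1 -2[0]+1*
  | p6 X@[0] terminal -1; root [8] d8
X moving scores +1; X passing scores -1

zugzwang(8, X) = False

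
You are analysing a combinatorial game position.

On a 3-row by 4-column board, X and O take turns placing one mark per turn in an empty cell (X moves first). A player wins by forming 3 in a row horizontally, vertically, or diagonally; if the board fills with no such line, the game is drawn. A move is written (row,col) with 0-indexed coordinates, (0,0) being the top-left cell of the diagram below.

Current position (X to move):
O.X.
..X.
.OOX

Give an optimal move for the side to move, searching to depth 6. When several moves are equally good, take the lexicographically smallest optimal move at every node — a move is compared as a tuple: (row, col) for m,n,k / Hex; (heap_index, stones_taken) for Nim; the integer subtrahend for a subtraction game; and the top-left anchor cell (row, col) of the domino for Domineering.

X's best at [O.X./..X./.OOX]: (0,1)

ply 1, X at O.X./..X./.OOX | (0,1)=+1→OXX./..X./.OOX*; (0,3)=-1→O.XX/..X./.OOX; (1,0)=-1→O.X./X.X./.OOX; (1,1)=-1→O.X./.XX./.OOX; (1,3)=-1→O.X./..XX/.OOX; (2,0)=-1→O.X./..X./XOOX
ply 2: OXX./..X./.OOX is terminal -1 (O); from O.X./..X./.OOX depth 6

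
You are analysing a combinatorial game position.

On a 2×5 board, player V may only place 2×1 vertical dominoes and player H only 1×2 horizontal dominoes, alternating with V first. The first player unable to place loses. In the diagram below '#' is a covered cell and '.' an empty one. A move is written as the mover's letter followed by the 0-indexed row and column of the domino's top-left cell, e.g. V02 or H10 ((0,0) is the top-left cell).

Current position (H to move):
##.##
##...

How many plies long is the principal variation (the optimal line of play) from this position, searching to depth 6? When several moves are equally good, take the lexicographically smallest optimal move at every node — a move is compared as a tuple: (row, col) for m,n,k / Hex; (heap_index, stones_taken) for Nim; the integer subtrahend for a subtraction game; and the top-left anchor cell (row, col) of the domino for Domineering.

PV length from [##.##/##...]: 1 ply

ply 1, H at ##.##/##... | H12=+1→##.##/####.*; H13=-1→##.##/##.##
ply 2: ##.##/####. is terminal -1 (V); from ##.##/##... depth 6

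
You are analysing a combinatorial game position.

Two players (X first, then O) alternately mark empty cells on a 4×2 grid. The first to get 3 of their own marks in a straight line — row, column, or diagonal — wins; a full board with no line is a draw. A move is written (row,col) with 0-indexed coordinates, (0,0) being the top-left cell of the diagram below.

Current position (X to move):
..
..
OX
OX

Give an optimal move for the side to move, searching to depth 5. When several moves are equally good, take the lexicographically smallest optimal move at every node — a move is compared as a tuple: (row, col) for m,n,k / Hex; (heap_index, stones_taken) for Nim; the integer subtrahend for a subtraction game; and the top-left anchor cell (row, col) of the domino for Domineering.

X's best at [../../OX/OX]: (1,1)

[../../OX/OX] X move#1: (0,0):-1/X./../OX/OX, (0,1):-1/.X/../OX/OX, (1,0):+0/../X./OX/OX, (1,1):+1/../.X/OX/OX*
[../.X/OX/OX] end (terminal -1, O#2); searched ../../OX/OX to 5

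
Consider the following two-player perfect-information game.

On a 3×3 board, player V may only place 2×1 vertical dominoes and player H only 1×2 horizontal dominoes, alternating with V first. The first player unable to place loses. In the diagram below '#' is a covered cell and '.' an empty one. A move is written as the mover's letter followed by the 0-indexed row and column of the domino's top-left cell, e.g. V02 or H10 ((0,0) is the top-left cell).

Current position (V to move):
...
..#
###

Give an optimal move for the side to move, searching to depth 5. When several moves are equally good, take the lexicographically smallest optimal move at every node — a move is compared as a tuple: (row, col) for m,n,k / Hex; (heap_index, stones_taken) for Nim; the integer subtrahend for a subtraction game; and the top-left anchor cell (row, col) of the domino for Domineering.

V's best at [.../..#/###]: V01

ply 1, V at .../..#/### | V00=-1→#../#.#/###; V01=+1→.#./.##/###*
ply 2: .#./.##/### is terminal -1 (H); from .../..#/### depth 5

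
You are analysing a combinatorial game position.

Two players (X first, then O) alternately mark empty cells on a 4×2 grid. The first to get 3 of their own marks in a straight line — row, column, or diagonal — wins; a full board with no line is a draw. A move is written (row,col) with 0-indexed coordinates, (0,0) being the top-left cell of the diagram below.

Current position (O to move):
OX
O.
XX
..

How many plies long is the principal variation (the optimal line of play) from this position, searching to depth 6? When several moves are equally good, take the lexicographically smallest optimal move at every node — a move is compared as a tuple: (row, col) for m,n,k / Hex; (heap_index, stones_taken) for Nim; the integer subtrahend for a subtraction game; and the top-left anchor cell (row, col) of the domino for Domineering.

p1 O@[OX/O./XX/..]: (1,1)[OX/OO/XX/..]+0* (3,0)[OX/O./XX/O.]-1 (3,1)[OX/O./XX/.O]-1
p2 X@[OX/OO/XX/..]: (3,0)[OX/OO/XX/X.]+0* (3,1)[OX/OO/XX/.X]+0
p3 O@[OX/OO/XX/X.]: (3,1)[OX/OO/XX/XO]+0*
p4 X@[OX/OO/XX/XO] terminal +0; root [OX/O./XX/..] d6

PV length from [OX/O./XX/..]: 3 plies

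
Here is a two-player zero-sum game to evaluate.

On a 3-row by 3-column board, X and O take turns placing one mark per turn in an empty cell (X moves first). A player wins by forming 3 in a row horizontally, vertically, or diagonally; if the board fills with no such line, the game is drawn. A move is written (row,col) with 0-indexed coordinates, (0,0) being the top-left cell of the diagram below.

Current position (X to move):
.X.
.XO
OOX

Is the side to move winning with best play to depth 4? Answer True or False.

X winning at [.X./.XO/OOX]: True

ply 1, X at .X./.XO/OOX | (0,0)=+1→XX./.XO/OOX*; (0,2)=+0→.XX/.XO/OOX; (1,0)=+0→.X./XXO/OOX
ply 2: XX./.XO/OOX is terminal -1 (O); from .X./.XO/OOX depth 4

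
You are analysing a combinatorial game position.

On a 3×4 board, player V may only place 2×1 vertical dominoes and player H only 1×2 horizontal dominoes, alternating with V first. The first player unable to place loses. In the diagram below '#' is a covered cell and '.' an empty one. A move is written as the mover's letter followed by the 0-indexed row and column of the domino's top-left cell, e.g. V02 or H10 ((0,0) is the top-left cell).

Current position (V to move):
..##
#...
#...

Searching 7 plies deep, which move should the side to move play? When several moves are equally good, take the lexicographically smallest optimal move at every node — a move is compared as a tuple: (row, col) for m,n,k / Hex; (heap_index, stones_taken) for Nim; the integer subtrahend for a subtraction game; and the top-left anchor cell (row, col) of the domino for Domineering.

V's best at [..##/#.../#...]: V12

p1 V@[..##/#.../#...]: V01[.###/##../#...]-1 V11[..##/##../##..]-1 V12[..##/#.#./#.#.]+1* V13[..##/#..#/#..#]-1
p2 H@[..##/#.#./#.#.]: H00[####/#.#./#.#.]-1*
p3 V@[####/#.#./#.#.]: V11[####/###./###.]+1* V13[####/#.##/#.##]+1
p4 H@[####/###./###.] terminal -1; root [..##/#.../#...] d7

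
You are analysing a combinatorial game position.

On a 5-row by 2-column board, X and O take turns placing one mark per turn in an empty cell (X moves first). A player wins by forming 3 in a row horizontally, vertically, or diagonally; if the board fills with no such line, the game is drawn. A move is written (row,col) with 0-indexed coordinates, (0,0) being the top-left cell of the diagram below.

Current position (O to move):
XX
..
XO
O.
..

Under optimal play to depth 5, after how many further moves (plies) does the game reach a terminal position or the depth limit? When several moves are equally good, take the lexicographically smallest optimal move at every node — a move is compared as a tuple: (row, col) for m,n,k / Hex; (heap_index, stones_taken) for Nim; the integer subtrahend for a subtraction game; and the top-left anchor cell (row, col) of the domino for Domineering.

PV length from [XX/../XO/O./..]: 5 plies

ply 1, O at XX/../XO/O./.. | (1,0)=+0→XX/O./XO/O./..*; (1,1)=-1→XX/.O/XO/O./..; (3,1)=-1→XX/../XO/OO/..; (4,0)=-1→XX/../XO/O./O.; (4,1)=-1→XX/../XO/O./.O
ply 2, X at XX/O./XO/O./.. | (1,1)=+0→XX/OX/XO/O./..*; (3,1)=+0→XX/O./XO/OX/..; (4,0)=-1→XX/O./XO/O./X.; (4,1)=+0→XX/O./XO/O./.X
ply 3, O at XX/OX/XO/O./.. | (3,1)=+0→XX/OX/XO/OO/..*; (4,0)=+0→XX/OX/XO/O./O.; (4,1)=+0→XX/OX/XO/O./.O
ply 4, X at XX/OX/XO/OO/.. | (4,0)=-1→XX/OX/XO/OO/X.; (4,1)=+0→XX/OX/XO/OO/.X*
ply 5, O at XX/OX/XO/OO/.X | (4,0)=+0→XX/OX/XO/OO/OX*
ply 6: XX/OX/XO/OO/OX is terminal +0 (X); from XX/../XO/O./.. depth 5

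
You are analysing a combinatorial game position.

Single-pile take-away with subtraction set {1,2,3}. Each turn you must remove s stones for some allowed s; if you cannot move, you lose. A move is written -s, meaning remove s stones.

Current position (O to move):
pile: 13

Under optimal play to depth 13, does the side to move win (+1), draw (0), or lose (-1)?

value(13, O) = +1

ply 1, O at 13 | -1=+1→12*; -2=-1→11; -3=-1→10
ply 2, X at 12 | -1=-1→11*; -2=-1→10; -3=-1→9
ply 3, O at 11 | -1=-1→10; -2=-1→9; -3=+1→8*
ply 4, X at 8 | -1=-1→7*; -2=-1→6; -3=-1→5
ply 5, O at 7 | -1=-1→6; -2=-1→5; -3=+1→4*
ply 6, X at 4 | -1=-1→3*; -2=-1→2; -3=-1→1
ply 7, O at 3 | -1=-1→2; -2=-1→1; -3=+1→0*
ply 8: 0 is terminal -1 (X); from 13 depth 13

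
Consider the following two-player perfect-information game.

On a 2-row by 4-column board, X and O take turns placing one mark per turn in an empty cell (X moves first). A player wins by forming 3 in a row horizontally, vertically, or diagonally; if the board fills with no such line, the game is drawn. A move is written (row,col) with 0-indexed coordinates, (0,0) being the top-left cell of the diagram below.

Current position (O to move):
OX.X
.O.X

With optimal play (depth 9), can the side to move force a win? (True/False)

O winning at [OX.X/.O.X]: False

p1 O@[OX.X/.O.X]: (0,2)[OXOX/.O.X]+0* (1,0)[OX.X/OO.X]-1 (1,2)[OX.X/.OOX]-1
p2 X@[OXOX/.O.X]: (1,0)[OXOX/XO.X]+0* (1,2)[OXOX/.OXX]+0
p3 O@[OXOX/XO.X]: (1,2)[OXOX/XOOX]+0*
p4 X@[OXOX/XOOX] terminal +0; root [OX.X/.O.X] d9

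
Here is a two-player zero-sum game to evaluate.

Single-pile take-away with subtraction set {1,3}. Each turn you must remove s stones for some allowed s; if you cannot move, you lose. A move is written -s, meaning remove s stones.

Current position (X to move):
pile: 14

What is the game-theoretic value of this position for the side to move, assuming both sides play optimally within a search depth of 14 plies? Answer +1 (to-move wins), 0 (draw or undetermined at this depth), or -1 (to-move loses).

[14] X move#1: -1:-1/13*, -3:-1/11
[13] O move#2: -1:+1/12*, -3:+1/10
[12] X move#3: -1:-1/11*, -3:-1/9
[11] O move#4: -1:+1/10*, -3:+1/8
[10] X move#5: -1:-1/9*, -3:-1/7
[9] O move#6: -1:+1/8*, -3:+1/6
[8] X move#7: -1:-1/7*, -3:-1/5
[7] O move#8: -1:+1/6*, -3:+1/4
[6] X move#9: -1:-1/5*, -3:-1/3
[5] O move#10: -1:+1/4*, -3:+1/2
[4] X move#11: -1:-1/3*, -3:-1/1
[3] O move#12: -1:+1/2*, -3:+1/0
[2] X move#13: -1:-1/1*
[1] O move#14: -1:+1/0*
[0] end (terminal -1, X#15); searched 14 to 14

value(14, X) = -1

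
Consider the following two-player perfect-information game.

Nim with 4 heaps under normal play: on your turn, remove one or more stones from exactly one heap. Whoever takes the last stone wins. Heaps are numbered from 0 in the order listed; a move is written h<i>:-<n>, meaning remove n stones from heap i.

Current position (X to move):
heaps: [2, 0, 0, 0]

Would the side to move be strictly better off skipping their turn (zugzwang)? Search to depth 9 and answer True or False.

zugzwang((2,0,0,0), X) = False

p1 X@[(2,0,0,0)]: h0:-1[(1,0,0,0)]-1 h0:-2[(0,0,0,0)]+1*
p2 O@[(0,0,0,0)] terminal -1; root [(2,0,0,0)] d9
suppose X passes — search the same position with O to move:
pass> p1 O@[(2,0,0,0)]: h0:-1[(1,0,0,0)]-1 h0:-2[(0,0,0,0)]+1*
pass> p2 X@[(0,0,0,0)] terminal -1; root [(2,0,0,0)] d9
for X: play +1, pass -1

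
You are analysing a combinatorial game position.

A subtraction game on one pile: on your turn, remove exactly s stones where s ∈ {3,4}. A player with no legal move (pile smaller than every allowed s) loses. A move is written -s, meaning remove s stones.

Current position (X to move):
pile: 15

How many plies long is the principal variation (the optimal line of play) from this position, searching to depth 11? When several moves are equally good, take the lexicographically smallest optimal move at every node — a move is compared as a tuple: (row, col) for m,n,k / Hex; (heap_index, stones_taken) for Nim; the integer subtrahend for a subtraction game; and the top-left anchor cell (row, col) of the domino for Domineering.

PV length from [15]: 4 plies

ply 1, X at 15 | -3=-1→12*; -4=-1→11
ply 2, O at 12 | -3=+1→9*; -4=+1→8
ply 3, X at 9 | -3=-1→6*; -4=-1→5
ply 4, O at 6 | -3=-1→3; -4=+1→2*
ply 5: 2 is terminal -1 (X); from 15 depth 11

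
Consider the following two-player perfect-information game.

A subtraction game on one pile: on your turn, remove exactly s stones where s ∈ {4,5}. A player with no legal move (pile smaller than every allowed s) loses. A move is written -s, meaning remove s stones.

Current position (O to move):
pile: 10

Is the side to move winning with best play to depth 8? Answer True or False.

O winning at [10]: False

ply 1, O at 10 | -4=-1→6*; -5=-1→5
ply 2, X at 6 | -4=+1→2*; -5=+1→1
ply 3: 2 is terminal -1 (O); from 10 depth 8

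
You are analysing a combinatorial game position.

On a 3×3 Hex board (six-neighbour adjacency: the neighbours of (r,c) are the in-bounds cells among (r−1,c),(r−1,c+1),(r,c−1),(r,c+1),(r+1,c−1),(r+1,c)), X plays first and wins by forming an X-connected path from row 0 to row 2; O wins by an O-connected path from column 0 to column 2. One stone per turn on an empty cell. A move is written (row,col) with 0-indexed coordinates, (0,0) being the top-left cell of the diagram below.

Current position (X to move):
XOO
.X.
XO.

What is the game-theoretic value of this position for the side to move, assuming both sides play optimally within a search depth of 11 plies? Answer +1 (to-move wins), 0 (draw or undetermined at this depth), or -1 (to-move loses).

value(XOO/.X./XO., X) = +1

ply 1, X at XOO/.X./XO. | (1,0)=+1→XOO/XX./XO.*; (1,2)=-1→XOO/.XX/XO.; (2,2)=-1→XOO/.X./XOX
ply 2: XOO/XX./XO. is terminal -1 (O); from XOO/.X./XO. depth 11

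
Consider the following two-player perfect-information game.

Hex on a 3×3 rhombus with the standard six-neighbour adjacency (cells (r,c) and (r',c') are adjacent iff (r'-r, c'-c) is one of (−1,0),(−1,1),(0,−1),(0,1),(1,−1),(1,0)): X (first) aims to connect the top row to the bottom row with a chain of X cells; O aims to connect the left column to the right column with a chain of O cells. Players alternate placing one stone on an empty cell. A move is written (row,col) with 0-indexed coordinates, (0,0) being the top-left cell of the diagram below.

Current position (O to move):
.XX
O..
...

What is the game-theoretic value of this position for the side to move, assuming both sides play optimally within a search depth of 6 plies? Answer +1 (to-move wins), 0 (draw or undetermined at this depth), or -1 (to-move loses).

value(.XX/O../..., O) = +1

p1 O@[.XX/O../...]: (0,0)[OXX/O../...]-1 (1,1)[.XX/OO./...]-1 (1,2)[.XX/O.O/...]-1 (2,0)[.XX/O../O..]-1 (2,1)[.XX/O../.O.]+1* (2,2)[.XX/O../..O]-1
p2 X@[.XX/O../.O.]: (0,0)[XXX/O../.O.]-1* (1,1)[.XX/OX./.O.]-1 (1,2)[.XX/O.X/.O.]-1 (2,0)[.XX/O../XO.]-1 (2,2)[.XX/O../.OX]-1
p3 O@[XXX/O../.O.]: (1,1)[XXX/OO./.O.]+1* (1,2)[XXX/O.O/.O.]+1 (2,0)[XXX/O../OO.]+1 (2,2)[XXX/O../.OO]+1
p4 X@[XXX/OO./.O.]: (1,2)[XXX/OOX/.O.]-1* (2,0)[XXX/OO./XO.]-1 (2,2)[XXX/OO./.OX]-1
p5 O@[XXX/OOX/.O.]: (2,0)[XXX/OOX/OO.]-1 (2,2)[XXX/OOX/.OO]+1*
p6 X@[XXX/OOX/.OO] terminal -1; root [.XX/O../...] d6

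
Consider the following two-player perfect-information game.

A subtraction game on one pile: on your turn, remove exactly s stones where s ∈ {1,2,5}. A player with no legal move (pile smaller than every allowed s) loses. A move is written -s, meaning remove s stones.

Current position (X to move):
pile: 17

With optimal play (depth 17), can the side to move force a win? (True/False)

[17] X move#1: -1:-1/16, -2:+1/15*, -5:+1/12
[15] O move#2: -1:-1/14*, -2:-1/13, -5:-1/10
[14] X move#3: -1:-1/13, -2:+1/12*, -5:+1/9
[12] O move#4: -1:-1/11*, -2:-1/10, -5:-1/7
[11] X move#5: -1:-1/10, -2:+1/9*, -5:+1/6
[9] O move#6: -1:-1/8*, -2:-1/7, -5:-1/4
[8] X move#7: -1:-1/7, -2:+1/6*, -5:+1/3
[6] O move#8: -1:-1/5*, -2:-1/4, -5:-1/1
[5] X move#9: -1:-1/4, -2:+1/3*, -5:+1/0
[3] O move#10: -1:-1/2*, -2:-1/1
[2] X move#11: -1:-1/1, -2:+1/0*
[0] end (terminal -1, O#12); searched 17 to 17

X winning at [17]: True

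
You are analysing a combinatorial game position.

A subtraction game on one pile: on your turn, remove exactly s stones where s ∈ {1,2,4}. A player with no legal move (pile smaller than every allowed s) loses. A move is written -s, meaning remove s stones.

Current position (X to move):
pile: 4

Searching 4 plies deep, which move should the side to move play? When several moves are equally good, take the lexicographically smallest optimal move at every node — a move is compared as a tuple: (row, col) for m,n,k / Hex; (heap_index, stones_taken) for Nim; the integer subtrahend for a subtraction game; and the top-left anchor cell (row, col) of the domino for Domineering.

X's best at [4]: -1

ply 1, X at 4 | -1=+1→3*; -2=-1→2; -4=+1→0
ply 2, O at 3 | -1=-1→2*; -2=-1→1
ply 3, X at 2 | -1=-1→1; -2=+1→0*
ply 4: 0 is terminal -1 (O); from 4 depth 4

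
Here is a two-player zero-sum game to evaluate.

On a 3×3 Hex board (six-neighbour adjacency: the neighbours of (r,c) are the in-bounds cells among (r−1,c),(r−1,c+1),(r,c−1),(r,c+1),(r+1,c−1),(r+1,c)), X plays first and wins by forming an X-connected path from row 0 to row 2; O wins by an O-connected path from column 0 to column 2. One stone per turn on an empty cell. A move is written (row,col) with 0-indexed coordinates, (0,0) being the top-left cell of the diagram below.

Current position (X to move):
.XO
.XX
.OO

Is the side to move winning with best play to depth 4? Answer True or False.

X winning at [.XO/.XX/.OO]: True

p1 X@[.XO/.XX/.OO]: (0,0)[XXO/.XX/.OO]-1 (1,0)[.XO/XXX/.OO]-1 (2,0)[.XO/.XX/XOO]+1*
p2 O@[.XO/.XX/XOO] terminal -1; root [.XO/.XX/.OO] d4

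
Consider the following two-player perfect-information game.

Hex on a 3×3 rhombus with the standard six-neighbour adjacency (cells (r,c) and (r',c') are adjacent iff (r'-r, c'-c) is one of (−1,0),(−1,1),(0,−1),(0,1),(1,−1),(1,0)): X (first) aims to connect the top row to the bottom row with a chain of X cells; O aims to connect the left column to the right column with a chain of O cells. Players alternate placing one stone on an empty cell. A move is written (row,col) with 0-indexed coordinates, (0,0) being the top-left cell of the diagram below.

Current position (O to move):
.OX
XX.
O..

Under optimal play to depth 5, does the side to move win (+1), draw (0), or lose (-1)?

ply 1, O at .OX/XX./O.. | (0,0)=-1→OOX/XX./O..; (1,2)=-1→.OX/XXO/O..; (2,1)=+1→.OX/XX./OO.*; (2,2)=-1→.OX/XX./O.O
ply 2, X at .OX/XX./OO. | (0,0)=-1→XOX/XX./OO.*; (1,2)=-1→.OX/XXX/OO.; (2,2)=-1→.OX/XX./OOX
ply 3, O at XOX/XX./OO. | (1,2)=+1→XOX/XXO/OO.*; (2,2)=+1→XOX/XX./OOO
ply 4: XOX/XXO/OO. is terminal -1 (X); from .OX/XX./O.. depth 5

value(.OX/XX./O.., O) = +1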